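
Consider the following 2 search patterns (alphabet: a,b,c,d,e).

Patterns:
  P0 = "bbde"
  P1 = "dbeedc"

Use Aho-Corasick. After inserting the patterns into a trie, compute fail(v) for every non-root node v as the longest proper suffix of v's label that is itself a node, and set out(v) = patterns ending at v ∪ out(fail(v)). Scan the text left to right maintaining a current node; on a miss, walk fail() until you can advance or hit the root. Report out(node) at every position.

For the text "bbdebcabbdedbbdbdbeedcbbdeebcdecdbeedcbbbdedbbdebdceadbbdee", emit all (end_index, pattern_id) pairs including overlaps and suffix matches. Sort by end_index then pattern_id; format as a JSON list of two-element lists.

Build:
Trie nodes:
  n0 'ε': b→1 d→5
  n1 'b': b→2
  n2 'bb': d→3
  n3 'bbd': e→4
  n4 'bbde': ·  [P0 ends]
  n5 'd': b→6
  n6 'db': e→7
  n7 'dbe': e→8
  n8 'dbee': d→9
  n9 'dbeed': c→10
  n10 'dbeedc': ·  [P1 ends]

BFS fail/out derivation:
  fail(1) 'b': from fail(0)=0 chase 'b': 0 ⇒ 0;  out=∅∪out(0)=∅
  fail(5) 'd': from fail(0)=0 chase 'd': 0 ⇒ 0;  out=∅∪out(0)=∅
  fail(2) 'bb': from fail(1)=0 chase 'b': 0 ⇒ 1;  out=∅∪out(1)=∅
  fail(6) 'db': from fail(5)=0 chase 'b': 0 ⇒ 1;  out=∅∪out(1)=∅
  fail(3) 'bbd': from fail(2)=1 chase 'd': 1→0 ⇒ 5;  out=∅∪out(5)=∅
  fail(7) 'dbe': from fail(6)=1 chase 'e': 1→0 ⇒ 0;  out=∅∪out(0)=∅
  fail(4) 'bbde': from fail(3)=5 chase 'e': 5→0 ⇒ 0;  out={0}∪out(0)={0}
  fail(8) 'dbee': from fail(7)=0 chase 'e': 0 ⇒ 0;  out=∅∪out(0)=∅
  fail(9) 'dbeed': from fail(8)=0 chase 'd': 0 ⇒ 5;  out=∅∪out(5)=∅
  fail(10) 'dbeedc': from fail(9)=5 chase 'c': 5→0 ⇒ 0;  out={1}∪out(0)={1}

Run:
i=0 'b': node 0→1
i=1 'b': node 1→2
i=2 'd': node 2→3
i=3 'e': node 3→4  → match P0@[0:3]
i=4 'b': node 4→1 (via fail)
i=5 'c': node 1→0 (via fail)
i=6 'a': node 0→0
i=7 'b': node 0→1
i=8 'b': node 1→2
i=9 'd': node 2→3
i=10 'e': node 3→4  → match P0@[7:10]
i=11 'd': node 4→5 (via fail)
i=12 'b': node 5→6
i=13 'b': node 6→2 (via fail)
i=14 'd': node 2→3
i=15 'b': node 3→6 (via fail)
i=16 'd': node 6→5 (via fail)
i=17 'b': node 5→6
i=18 'e': node 6→7
i=19 'e': node 7→8
i=20 'd': node 8→9
i=21 'c': node 9→10  → match P1@[16:21]
i=22 'b': node 10→1 (via fail)
i=23 'b': node 1→2
i=24 'd': node 2→3
i=25 'e': node 3→4  → match P0@[22:25]
i=26 'e': node 4→0 (via fail)
i=27 'b': node 0→1
i=28 'c': node 1→0 (via fail)
i=29 'd': node 0→5
i=30 'e': node 5→0 (via fail)
i=31 'c': node 0→0
i=32 'd': node 0→5
i=33 'b': node 5→6
i=34 'e': node 6→7
i=35 'e': node 7→8
i=36 'd': node 8→9
i=37 'c': node 9→10  → match P1@[32:37]
i=38 'b': node 10→1 (via fail)
i=39 'b': node 1→2
i=40 'b': node 2→2 (via fail)
i=41 'd': node 2→3
i=42 'e': node 3→4  → match P0@[39:42]
i=43 'd': node 4→5 (via fail)
i=44 'b': node 5→6
i=45 'b': node 6→2 (via fail)
i=46 'd': node 2→3
i=47 'e': node 3→4  → match P0@[44:47]
i=48 'b': node 4→1 (via fail)
i=49 'd': node 1→5 (via fail)
i=50 'c': node 5→0 (via fail)
i=51 'e': node 0→0
i=52 'a': node 0→0
i=53 'd': node 0→5
i=54 'b': node 5→6
i=55 'b': node 6→2 (via fail)
i=56 'd': node 2→3
i=57 'e': node 3→4  → match P0@[54:57]
i=58 'e': node 4→0 (via fail)

Matches: [[3,0],[10,0],[21,1],[25,0],[37,1],[42,0],[47,0],[57,0]]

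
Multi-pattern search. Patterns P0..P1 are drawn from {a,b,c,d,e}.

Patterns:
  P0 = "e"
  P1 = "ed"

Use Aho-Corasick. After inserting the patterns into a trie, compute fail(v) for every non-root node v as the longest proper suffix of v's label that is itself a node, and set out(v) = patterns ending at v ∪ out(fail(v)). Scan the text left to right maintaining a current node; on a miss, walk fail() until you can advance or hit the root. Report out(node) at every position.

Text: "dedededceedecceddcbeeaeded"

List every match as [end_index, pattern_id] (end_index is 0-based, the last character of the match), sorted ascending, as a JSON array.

Build automaton:
Trie nodes:
  n0 'ε': e→1
  n1 'e': d→2  ←P0
  n2 'ed': ·  ←P1

BFS fail/out derivation:
  fail(1) 'e': from fail(0)=0 chase 'e': 0 ⇒ 0;  out={0}∪out(0)={0}
  fail(2) 'ed': from fail(1)=0 chase 'd': 0 ⇒ 0;  out={1}∪out(0)={1}

Run:
i=0 'd': node 0→0
i=1 'e': node 0→1  ** P0@[1:1]
i=2 'd': node 1→2  ** P1@[1:2]
i=3 'e': node 2→1 ·f  ** P0@[3:3]
i=4 'd': node 1→2  ** P1@[3:4]
i=5 'e': node 2→1 ·f  ** P0@[5:5]
i=6 'd': node 1→2  ** P1@[5:6]
i=7 'c': node 2→0 ·f
i=8 'e': node 0→1  ** P0@[8:8]
i=9 'e': node 1→1 ·f  ** P0@[9:9]
i=10 'd': node 1→2  ** P1@[9:10]
i=11 'e': node 2→1 ·f  ** P0@[11:11]
i=12 'c': node 1→0 ·f
i=13 'c': node 0→0
i=14 'e': node 0→1  ** P0@[14:14]
i=15 'd': node 1→2  ** P1@[14:15]
i=16 'd': node 2→0 ·f
i=17 'c': node 0→0
i=18 'b': node 0→0
i=19 'e': node 0→1  ** P0@[19:19]
i=20 'e': node 1→1 ·f  ** P0@[20:20]
i=21 'a': node 1→0 ·f
i=22 'e': node 0→1  ** P0@[22:22]
i=23 'd': node 1→2  ** P1@[22:23]
i=24 'e': node 2→1 ·f  ** P0@[24:24]
i=25 'd': node 1→2  ** P1@[24:25]

Matches: [[1,0],[2,1],[3,0],[4,1],[5,0],[6,1],[8,0],[9,0],[10,1],[11,0],[14,0],[15,1],[19,0],[20,0],[22,0],[23,1],[24,0],[25,1]]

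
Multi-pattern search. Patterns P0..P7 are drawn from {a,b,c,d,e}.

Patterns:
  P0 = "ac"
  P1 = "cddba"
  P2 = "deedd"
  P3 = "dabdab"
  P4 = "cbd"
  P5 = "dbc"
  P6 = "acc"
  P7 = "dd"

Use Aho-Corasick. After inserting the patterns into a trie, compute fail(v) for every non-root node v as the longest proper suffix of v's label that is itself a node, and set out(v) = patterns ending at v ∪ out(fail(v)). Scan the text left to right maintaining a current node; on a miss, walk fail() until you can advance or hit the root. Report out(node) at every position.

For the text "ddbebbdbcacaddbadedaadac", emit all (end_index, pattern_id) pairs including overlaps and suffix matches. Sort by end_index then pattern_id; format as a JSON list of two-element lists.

Build:
Trie nodes:
  n0 'ε': a→1 c→3 d→8
  n1 'a': c→2
  n2 'ac': c→22  ←P0
  n3 'c': b→18 d→4
  n4 'cd': d→5
  n5 'cdd': b→6
  n6 'cddb': a→7
  n7 'cddba': ·  ←P1
  n8 'd': a→13 b→20 d→23 e→9
  n9 'de': e→10
  n10 'dee': d→11
  n11 'deed': d→12
  n12 'deedd': ·  ←P2
  n13 'da': b→14
  n14 'dab': d→15
  n15 'dabd': a→16
  n16 'dabda': b→17
  n17 'dabdab': ·  ←P3
  n18 'cb': d→19
  n19 'cbd': ·  ←P4
  n20 'db': c→21
  n21 'dbc': ·  ←P5
  n22 'acc': ·  ←P6
  n23 'dd': ·  ←P7

Failure links (BFS by depth):
  n1('a'): parent n0 fail=0; on 'a' 0 → fail=0;  out ∅∪∅=∅
  n3('c'): parent n0 fail=0; on 'c' 0 → fail=0;  out ∅∪∅=∅
  n8('d'): parent n0 fail=0; on 'd' 0 → fail=0;  out ∅∪∅=∅
  n2('ac'): parent n1 fail=0; on 'c' 0 → fail=3;  out {0}∪∅={0}
  n4('cd'): parent n3 fail=0; on 'd' 0 → fail=8;  out ∅∪∅=∅
  n9('de'): parent n8 fail=0; on 'e' 0 → fail=0;  out ∅∪∅=∅
  n13('da'): parent n8 fail=0; on 'a' 0 → fail=1;  out ∅∪∅=∅
  n18('cb'): parent n3 fail=0; on 'b' 0 → fail=0;  out ∅∪∅=∅
  n20('db'): parent n8 fail=0; on 'b' 0 → fail=0;  out ∅∪∅=∅
  n23('dd'): parent n8 fail=0; on 'd' 0 → fail=8;  out {7}∪∅={7}
  n5('cdd'): parent n4 fail=8; on 'd' 8 → fail=23;  out ∅∪{7}={7}
  n10('dee'): parent n9 fail=0; on 'e' 0 → fail=0;  out ∅∪∅=∅
  n14('dab'): parent n13 fail=1; on 'b' 1→0 → fail=0;  out ∅∪∅=∅
  n19('cbd'): parent n18 fail=0; on 'd' 0 → fail=8;  out {4}∪∅={4}
  n21('dbc'): parent n20 fail=0; on 'c' 0 → fail=3;  out {5}∪∅={5}
  n22('acc'): parent n2 fail=3; on 'c' 3→0 → fail=3;  out {6}∪∅={6}
  n6('cddb'): parent n5 fail=23; on 'b' 23→8 → fail=20;  out ∅∪∅=∅
  n11('deed'): parent n10 fail=0; on 'd' 0 → fail=8;  out ∅∪∅=∅
  n15('dabd'): parent n14 fail=0; on 'd' 0 → fail=8;  out ∅∪∅=∅
  n7('cddba'): parent n6 fail=20; on 'a' 20→0 → fail=1;  out {1}∪∅={1}
  n12('deedd'): parent n11 fail=8; on 'd' 8 → fail=23;  out {2}∪{7}={2,7}
  n16('dabda'): parent n15 fail=8; on 'a' 8 → fail=13;  out ∅∪∅=∅
  n17('dabdab'): parent n16 fail=13; on 'b' 13 → fail=14;  out {3}∪∅={3}

Run:
pos 0 'd': at 8
pos 1 'd': at 23  ** P7@[0:1]
pos 2 'b': at 20 (via fail)
pos 3 'e': at 0 (via fail)
pos 4 'b': at 0
pos 5 'b': at 0
pos 6 'd': at 8
pos 7 'b': at 20
pos 8 'c': at 21  ** P5@[6:8]
pos 9 'a': at 1 (via fail)
pos 10 'c': at 2  ** P0@[9:10]
pos 11 'a': at 1 (via fail)
pos 12 'd': at 8 (via fail)
pos 13 'd': at 23  ** P7@[12:13]
pos 14 'b': at 20 (via fail)
pos 15 'a': at 1 (via fail)
pos 16 'd': at 8 (via fail)
pos 17 'e': at 9
pos 18 'd': at 8 (via fail)
pos 19 'a': at 13
pos 20 'a': at 1 (via fail)
pos 21 'd': at 8 (via fail)
pos 22 'a': at 13
pos 23 'c': at 2 (via fail)  ** P0@[22:23]

Result: [[1,7],[8,5],[10,0],[13,7],[23,0]]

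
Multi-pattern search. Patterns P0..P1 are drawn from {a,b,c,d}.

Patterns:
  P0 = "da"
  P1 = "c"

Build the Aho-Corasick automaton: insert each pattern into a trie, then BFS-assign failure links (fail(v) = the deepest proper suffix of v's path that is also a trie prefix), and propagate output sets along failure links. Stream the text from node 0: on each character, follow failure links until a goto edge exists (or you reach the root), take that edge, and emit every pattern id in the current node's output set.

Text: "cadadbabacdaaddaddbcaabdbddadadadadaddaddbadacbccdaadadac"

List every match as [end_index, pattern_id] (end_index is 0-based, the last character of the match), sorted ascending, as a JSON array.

Construct AC machine:
Trie (insert patterns):
  n0 'ε': c→3 d→1
  n1 'd': a→2
  n2 'da': ·  [P0 ends]
  n3 'c': ·  [P1 ends]

BFS fail/out derivation:
  fail(1) 'd': from fail(0)=0 chase 'd': 0 ⇒ 0;  out=∅∪out(0)=∅
  fail(3) 'c': from fail(0)=0 chase 'c': 0 ⇒ 0;  out={1}∪out(0)={1}
  fail(2) 'da': from fail(1)=0 chase 'a': 0 ⇒ 0;  out={0}∪out(0)={0}

Text stream:
[0] read 'c'  n0⇒n3  ** P1@[0:0]
[1] read 'a'  n3⇒n0 ·f
[2] read 'd'  n0⇒n1
[3] read 'a'  n1⇒n2  ** P0@[2:3]
[4] read 'd'  n2⇒n1 ·f
[5] read 'b'  n1⇒n0 ·f
[6] read 'a'  n0⇒n0
[7] read 'b'  n0⇒n0
[8] read 'a'  n0⇒n0
[9] read 'c'  n0⇒n3  ** P1@[9:9]
[10] read 'd'  n3⇒n1 ·f
[11] read 'a'  n1⇒n2  ** P0@[10:11]
[12] read 'a'  n2⇒n0 ·f
[13] read 'd'  n0⇒n1
[14] read 'd'  n1⇒n1 ·f
[15] read 'a'  n1⇒n2  ** P0@[14:15]
[16] read 'd'  n2⇒n1 ·f
[17] read 'd'  n1⇒n1 ·f
[18] read 'b'  n1⇒n0 ·f
[19] read 'c'  n0⇒n3  ** P1@[19:19]
[20] read 'a'  n3⇒n0 ·f
[21] read 'a'  n0⇒n0
[22] read 'b'  n0⇒n0
[23] read 'd'  n0⇒n1
[24] read 'b'  n1⇒n0 ·f
[25] read 'd'  n0⇒n1
[26] read 'd'  n1⇒n1 ·f
[27] read 'a'  n1⇒n2  ** P0@[26:27]
[28] read 'd'  n2⇒n1 ·f
[29] read 'a'  n1⇒n2  ** P0@[28:29]
[30] read 'd'  n2⇒n1 ·f
[31] read 'a'  n1⇒n2  ** P0@[30:31]
[32] read 'd'  n2⇒n1 ·f
[33] read 'a'  n1⇒n2  ** P0@[32:33]
[34] read 'd'  n2⇒n1 ·f
[35] read 'a'  n1⇒n2  ** P0@[34:35]
[36] read 'd'  n2⇒n1 ·f
[37] read 'd'  n1⇒n1 ·f
[38] read 'a'  n1⇒n2  ** P0@[37:38]
[39] read 'd'  n2⇒n1 ·f
[40] read 'd'  n1⇒n1 ·f
[41] read 'b'  n1⇒n0 ·f
[42] read 'a'  n0⇒n0
[43] read 'd'  n0⇒n1
[44] read 'a'  n1⇒n2  ** P0@[43:44]
[45] read 'c'  n2⇒n3 ·f  ** P1@[45:45]
[46] read 'b'  n3⇒n0 ·f
[47] read 'c'  n0⇒n3  ** P1@[47:47]
[48] read 'c'  n3⇒n3 ·f  ** P1@[48:48]
[49] read 'd'  n3⇒n1 ·f
[50] read 'a'  n1⇒n2  ** P0@[49:50]
[51] read 'a'  n2⇒n0 ·f
[52] read 'd'  n0⇒n1
[53] read 'a'  n1⇒n2  ** P0@[52:53]
[54] read 'd'  n2⇒n1 ·f
[55] read 'a'  n1⇒n2  ** P0@[54:55]
[56] read 'c'  n2⇒n3 ·f  ** P1@[56:56]

Result: [[0,1],[3,0],[9,1],[11,0],[15,0],[19,1],[27,0],[29,0],[31,0],[33,0],[35,0],[38,0],[44,0],[45,1],[47,1],[48,1],[50,0],[53,0],[55,0],[56,1]]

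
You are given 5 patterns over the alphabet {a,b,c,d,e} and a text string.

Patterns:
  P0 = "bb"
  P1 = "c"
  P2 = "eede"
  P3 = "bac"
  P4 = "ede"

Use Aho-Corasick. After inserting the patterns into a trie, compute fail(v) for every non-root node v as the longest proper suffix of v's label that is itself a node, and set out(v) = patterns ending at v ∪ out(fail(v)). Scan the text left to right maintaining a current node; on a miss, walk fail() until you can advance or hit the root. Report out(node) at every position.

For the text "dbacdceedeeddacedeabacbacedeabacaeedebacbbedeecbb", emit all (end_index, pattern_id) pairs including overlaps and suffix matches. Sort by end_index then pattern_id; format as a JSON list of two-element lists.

Build:
Trie (insert patterns):
  0='ε' goto b→1 c→3 e→4
  1='b' goto a→8 b→2
  2='bb' goto ·  ←P0
  3='c' goto ·  ←P1
  4='e' goto d→10 e→5
  5='ee' goto d→6
  6='eed' goto e→7
  7='eede' goto ·  ←P2
  8='ba' goto c→9
  9='bac' goto ·  ←P3
  10='ed' goto e→11
  11='ede' goto ·  ←P4

Failure links (BFS by depth):
  fail(1) 'b': from fail(0)=0 chase 'b': 0 ⇒ 0;  out=∅∪out(0)=∅
  fail(3) 'c': from fail(0)=0 chase 'c': 0 ⇒ 0;  out={1}∪out(0)={1}
  fail(4) 'e': from fail(0)=0 chase 'e': 0 ⇒ 0;  out=∅∪out(0)=∅
  fail(2) 'bb': from fail(1)=0 chase 'b': 0 ⇒ 1;  out={0}∪out(1)={0}
  fail(5) 'ee': from fail(4)=0 chase 'e': 0 ⇒ 4;  out=∅∪out(4)=∅
  fail(8) 'ba': from fail(1)=0 chase 'a': 0 ⇒ 0;  out=∅∪out(0)=∅
  fail(10) 'ed': from fail(4)=0 chase 'd': 0 ⇒ 0;  out=∅∪out(0)=∅
  fail(6) 'eed': from fail(5)=4 chase 'd': 4 ⇒ 10;  out=∅∪out(10)=∅
  fail(9) 'bac': from fail(8)=0 chase 'c': 0 ⇒ 3;  out={3}∪out(3)={1,3}
  fail(11) 'ede': from fail(10)=0 chase 'e': 0 ⇒ 4;  out={4}∪out(4)={4}
  fail(7) 'eede': from fail(6)=10 chase 'e': 10 ⇒ 11;  out={2}∪out(11)={2,4}

Text stream:
i=0 'd': node 0→0
i=1 'b': node 0→1
i=2 'a': node 1→8
i=3 'c': node 8→9  emit P1@[3:3],P3@[1:3]
i=4 'd': node 9→0 ·f
i=5 'c': node 0→3  emit P1@[5:5]
i=6 'e': node 3→4 ·f
i=7 'e': node 4→5
i=8 'd': node 5→6
i=9 'e': node 6→7  emit P2@[6:9],P4@[7:9]
i=10 'e': node 7→5 ·f
i=11 'd': node 5→6
i=12 'd': node 6→0 ·f
i=13 'a': node 0→0
i=14 'c': node 0→3  emit P1@[14:14]
i=15 'e': node 3→4 ·f
i=16 'd': node 4→10
i=17 'e': node 10→11  emit P4@[15:17]
i=18 'a': node 11→0 ·f
i=19 'b': node 0→1
i=20 'a': node 1→8
i=21 'c': node 8→9  emit P1@[21:21],P3@[19:21]
i=22 'b': node 9→1 ·f
i=23 'a': node 1→8
i=24 'c': node 8→9  emit P1@[24:24],P3@[22:24]
i=25 'e': node 9→4 ·f
i=26 'd': node 4→10
i=27 'e': node 10→11  emit P4@[25:27]
i=28 'a': node 11→0 ·f
i=29 'b': node 0→1
i=30 'a': node 1→8
i=31 'c': node 8→9  emit P1@[31:31],P3@[29:31]
i=32 'a': node 9→0 ·f
i=33 'e': node 0→4
i=34 'e': node 4→5
i=35 'd': node 5→6
i=36 'e': node 6→7  emit P2@[33:36],P4@[34:36]
i=37 'b': node 7→1 ·f
i=38 'a': node 1→8
i=39 'c': node 8→9  emit P1@[39:39],P3@[37:39]
i=40 'b': node 9→1 ·f
i=41 'b': node 1→2  emit P0@[40:41]
i=42 'e': node 2→4 ·f
i=43 'd': node 4→10
i=44 'e': node 10→11  emit P4@[42:44]
i=45 'e': node 11→5 ·f
i=46 'c': node 5→3 ·f  emit P1@[46:46]
i=47 'b': node 3→1 ·f
i=48 'b': node 1→2  emit P0@[47:48]

Result: [[3,1],[3,3],[5,1],[9,2],[9,4],[14,1],[17,4],[21,1],[21,3],[24,1],[24,3],[27,4],[31,1],[31,3],[36,2],[36,4],[39,1],[39,3],[41,0],[44,4],[46,1],[48,0]]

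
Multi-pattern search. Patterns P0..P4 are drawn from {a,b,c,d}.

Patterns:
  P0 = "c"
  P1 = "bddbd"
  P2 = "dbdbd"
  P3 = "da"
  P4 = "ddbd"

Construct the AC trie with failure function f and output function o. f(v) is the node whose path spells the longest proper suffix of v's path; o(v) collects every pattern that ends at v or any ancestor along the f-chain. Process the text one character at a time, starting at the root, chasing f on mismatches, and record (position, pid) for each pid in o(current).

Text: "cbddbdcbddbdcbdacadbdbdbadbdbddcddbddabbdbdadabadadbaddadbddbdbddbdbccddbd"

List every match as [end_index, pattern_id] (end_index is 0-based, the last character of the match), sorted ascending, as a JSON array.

Construct AC machine:
Trie (insert patterns):
  n0 'ε': b→2 c→1 d→7
  n1 'c': ·  [P0 ends]
  n2 'b': d→3
  n3 'bd': d→4
  n4 'bdd': b→5
  n5 'bddb': d→6
  n6 'bddbd': ·  [P1 ends]
  n7 'd': a→12 b→8 d→13
  n8 'db': d→9
  n9 'dbd': b→10
  n10 'dbdb': d→11
  n11 'dbdbd': ·  [P2 ends]
  n12 'da': ·  [P3 ends]
  n13 'dd': b→14
  n14 'ddb': d→15
  n15 'ddbd': ·  [P4 ends]

Failure links (BFS by depth):
  fail(1) 'c': from fail(0)=0 chase 'c': 0 ⇒ 0;  out={0}∪out(0)={0}
  fail(2) 'b': from fail(0)=0 chase 'b': 0 ⇒ 0;  out=∅∪out(0)=∅
  fail(7) 'd': from fail(0)=0 chase 'd': 0 ⇒ 0;  out=∅∪out(0)=∅
  fail(3) 'bd': from fail(2)=0 chase 'd': 0 ⇒ 7;  out=∅∪out(7)=∅
  fail(8) 'db': from fail(7)=0 chase 'b': 0 ⇒ 2;  out=∅∪out(2)=∅
  fail(12) 'da': from fail(7)=0 chase 'a': 0 ⇒ 0;  out={3}∪out(0)={3}
  fail(13) 'dd': from fail(7)=0 chase 'd': 0 ⇒ 7;  out=∅∪out(7)=∅
  fail(4) 'bdd': from fail(3)=7 chase 'd': 7 ⇒ 13;  out=∅∪out(13)=∅
  fail(9) 'dbd': from fail(8)=2 chase 'd': 2 ⇒ 3;  out=∅∪out(3)=∅
  fail(14) 'ddb': from fail(13)=7 chase 'b': 7 ⇒ 8;  out=∅∪out(8)=∅
  fail(5) 'bddb': from fail(4)=13 chase 'b': 13 ⇒ 14;  out=∅∪out(14)=∅
  fail(10) 'dbdb': from fail(9)=3 chase 'b': 3→7 ⇒ 8;  out=∅∪out(8)=∅
  fail(15) 'ddbd': from fail(14)=8 chase 'd': 8 ⇒ 9;  out={4}∪out(9)={4}
  fail(6) 'bddbd': from fail(5)=14 chase 'd': 14 ⇒ 15;  out={1}∪out(15)={1,4}
  fail(11) 'dbdbd': from fail(10)=8 chase 'd': 8 ⇒ 9;  out={2}∪out(9)={2}

Text stream:
i=0 'c': node 0→1  → match P0@[0:0]
i=1 'b': node 1→2 ·f
i=2 'd': node 2→3
i=3 'd': node 3→4
i=4 'b': node 4→5
i=5 'd': node 5→6  → match P1@[1:5],P4@[2:5]
i=6 'c': node 6→1 ·f  → match P0@[6:6]
i=7 'b': node 1→2 ·f
i=8 'd': node 2→3
i=9 'd': node 3→4
i=10 'b': node 4→5
i=11 'd': node 5→6  → match P1@[7:11],P4@[8:11]
i=12 'c': node 6→1 ·f  → match P0@[12:12]
i=13 'b': node 1→2 ·f
i=14 'd': node 2→3
i=15 'a': node 3→12 ·f  → match P3@[14:15]
i=16 'c': node 12→1 ·f  → match P0@[16:16]
i=17 'a': node 1→0 ·f
i=18 'd': node 0→7
i=19 'b': node 7→8
i=20 'd': node 8→9
i=21 'b': node 9→10
i=22 'd': node 10→11  → match P2@[18:22]
i=23 'b': node 11→10 ·f
i=24 'a': node 10→0 ·f
i=25 'd': node 0→7
i=26 'b': node 7→8
i=27 'd': node 8→9
i=28 'b': node 9→10
i=29 'd': node 10→11  → match P2@[25:29]
i=30 'd': node 11→4 ·f
i=31 'c': node 4→1 ·f  → match P0@[31:31]
i=32 'd': node 1→7 ·f
i=33 'd': node 7→13
i=34 'b': node 13→14
i=35 'd': node 14→15  → match P4@[32:35]
i=36 'd': node 15→4 ·f
i=37 'a': node 4→12 ·f  → match P3@[36:37]
i=38 'b': node 12→2 ·f
i=39 'b': node 2→2 ·f
i=40 'd': node 2→3
i=41 'b': node 3→8 ·f
i=42 'd': node 8→9
i=43 'a': node 9→12 ·f  → match P3@[42:43]
i=44 'd': node 12→7 ·f
i=45 'a': node 7→12  → match P3@[44:45]
i=46 'b': node 12→2 ·f
i=47 'a': node 2→0 ·f
i=48 'd': node 0→7
i=49 'a': node 7→12  → match P3@[48:49]
i=50 'd': node 12→7 ·f
i=51 'b': node 7→8
i=52 'a': node 8→0 ·f
i=53 'd': node 0→7
i=54 'd': node 7→13
i=55 'a': node 13→12 ·f  → match P3@[54:55]
i=56 'd': node 12→7 ·f
i=57 'b': node 7→8
i=58 'd': node 8→9
i=59 'd': node 9→4 ·f
i=60 'b': node 4→5
i=61 'd': node 5→6  → match P1@[57:61],P4@[58:61]
i=62 'b': node 6→10 ·f
i=63 'd': node 10→11  → match P2@[59:63]
i=64 'd': node 11→4 ·f
i=65 'b': node 4→5
i=66 'd': node 5→6  → match P1@[62:66],P4@[63:66]
i=67 'b': node 6→10 ·f
i=68 'c': node 10→1 ·f  → match P0@[68:68]
i=69 'c': node 1→1 ·f  → match P0@[69:69]
i=70 'd': node 1→7 ·f
i=71 'd': node 7→13
i=72 'b': node 13→14
i=73 'd': node 14→15  → match P4@[70:73]

Matches: [[0,0],[5,1],[5,4],[6,0],[11,1],[11,4],[12,0],[15,3],[16,0],[22,2],[29,2],[31,0],[35,4],[37,3],[43,3],[45,3],[49,3],[55,3],[61,1],[61,4],[63,2],[66,1],[66,4],[68,0],[69,0],[73,4]]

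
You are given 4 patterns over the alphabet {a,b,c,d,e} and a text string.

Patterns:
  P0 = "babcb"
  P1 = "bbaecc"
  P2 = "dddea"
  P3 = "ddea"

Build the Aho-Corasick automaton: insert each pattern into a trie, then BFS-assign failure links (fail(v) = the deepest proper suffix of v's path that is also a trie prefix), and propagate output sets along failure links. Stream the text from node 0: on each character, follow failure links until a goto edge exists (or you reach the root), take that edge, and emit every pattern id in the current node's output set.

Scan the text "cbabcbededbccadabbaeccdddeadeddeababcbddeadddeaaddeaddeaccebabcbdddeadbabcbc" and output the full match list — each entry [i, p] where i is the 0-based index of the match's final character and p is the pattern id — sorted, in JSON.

Build:
Trie (insert patterns):
  0='ε' goto b→1 d→11
  1='b' goto a→2 b→6
  2='ba' goto b→3
  3='bab' goto c→4
  4='babc' goto b→5
  5='babcb' goto ·  ←P0
  6='bb' goto a→7
  7='bba' goto e→8
  8='bbae' goto c→9
  9='bbaec' goto c→10
  10='bbaecc' goto ·  ←P1
  11='d' goto d→12
  12='dd' goto d→13 e→16
  13='ddd' goto e→14
  14='ddde' goto a→15
  15='dddea' goto ·  ←P2
  16='dde' goto a→17
  17='ddea' goto ·  ←P3

Failure links (BFS by depth):
  n1('b'): parent n0 fail=0; on 'b' 0 → fail=0;  out ∅∪∅=∅
  n11('d'): parent n0 fail=0; on 'd' 0 → fail=0;  out ∅∪∅=∅
  n2('ba'): parent n1 fail=0; on 'a' 0 → fail=0;  out ∅∪∅=∅
  n6('bb'): parent n1 fail=0; on 'b' 0 → fail=1;  out ∅∪∅=∅
  n12('dd'): parent n11 fail=0; on 'd' 0 → fail=11;  out ∅∪∅=∅
  n3('bab'): parent n2 fail=0; on 'b' 0 → fail=1;  out ∅∪∅=∅
  n7('bba'): parent n6 fail=1; on 'a' 1 → fail=2;  out ∅∪∅=∅
  n13('ddd'): parent n12 fail=11; on 'd' 11 → fail=12;  out ∅∪∅=∅
  n16('dde'): parent n12 fail=11; on 'e' 11→0 → fail=0;  out ∅∪∅=∅
  n4('babc'): parent n3 fail=1; on 'c' 1→0 → fail=0;  out ∅∪∅=∅
  n8('bbae'): parent n7 fail=2; on 'e' 2→0 → fail=0;  out ∅∪∅=∅
  n14('ddde'): parent n13 fail=12; on 'e' 12 → fail=16;  out ∅∪∅=∅
  n17('ddea'): parent n16 fail=0; on 'a' 0 → fail=0;  out {3}∪∅={3}
  n5('babcb'): parent n4 fail=0; on 'b' 0 → fail=1;  out {0}∪∅={0}
  n9('bbaec'): parent n8 fail=0; on 'c' 0 → fail=0;  out ∅∪∅=∅
  n15('dddea'): parent n14 fail=16; on 'a' 16 → fail=17;  out {2}∪{3}={2,3}
  n10('bbaecc'): parent n9 fail=0; on 'c' 0 → fail=0;  out {1}∪∅={1}

Run:
i=0 'c': node 0→0
i=1 'b': node 0→1
i=2 'a': node 1→2
i=3 'b': node 2→3
i=4 'c': node 3→4
i=5 'b': node 4→5  → match P0@[1:5]
i=6 'e': node 5→0 ·f
i=7 'd': node 0→11
i=8 'e': node 11→0 ·f
i=9 'd': node 0→11
i=10 'b': node 11→1 ·f
i=11 'c': node 1→0 ·f
i=12 'c': node 0→0
i=13 'a': node 0→0
i=14 'd': node 0→11
i=15 'a': node 11→0 ·f
i=16 'b': node 0→1
i=17 'b': node 1→6
i=18 'a': node 6→7
i=19 'e': node 7→8
i=20 'c': node 8→9
i=21 'c': node 9→10  → match P1@[16:21]
i=22 'd': node 10→11 ·f
i=23 'd': node 11→12
i=24 'd': node 12→13
i=25 'e': node 13→14
i=26 'a': node 14→15  → match P2@[22:26],P3@[23:26]
i=27 'd': node 15→11 ·f
i=28 'e': node 11→0 ·f
i=29 'd': node 0→11
i=30 'd': node 11→12
i=31 'e': node 12→16
i=32 'a': node 16→17  → match P3@[29:32]
i=33 'b': node 17→1 ·f
i=34 'a': node 1→2
i=35 'b': node 2→3
i=36 'c': node 3→4
i=37 'b': node 4→5  → match P0@[33:37]
i=38 'd': node 5→11 ·f
i=39 'd': node 11→12
i=40 'e': node 12→16
i=41 'a': node 16→17  → match P3@[38:41]
i=42 'd': node 17→11 ·f
i=43 'd': node 11→12
i=44 'd': node 12→13
i=45 'e': node 13→14
i=46 'a': node 14→15  → match P2@[42:46],P3@[43:46]
i=47 'a': node 15→0 ·f
i=48 'd': node 0→11
i=49 'd': node 11→12
i=50 'e': node 12→16
i=51 'a': node 16→17  → match P3@[48:51]
i=52 'd': node 17→11 ·f
i=53 'd': node 11→12
i=54 'e': node 12→16
i=55 'a': node 16→17  → match P3@[52:55]
i=56 'c': node 17→0 ·f
i=57 'c': node 0→0
i=58 'e': node 0→0
i=59 'b': node 0→1
i=60 'a': node 1→2
i=61 'b': node 2→3
i=62 'c': node 3→4
i=63 'b': node 4→5  → match P0@[59:63]
i=64 'd': node 5→11 ·f
i=65 'd': node 11→12
i=66 'd': node 12→13
i=67 'e': node 13→14
i=68 'a': node 14→15  → match P2@[64:68],P3@[65:68]
i=69 'd': node 15→11 ·f
i=70 'b': node 11→1 ·f
i=71 'a': node 1→2
i=72 'b': node 2→3
i=73 'c': node 3→4
i=74 'b': node 4→5  → match P0@[70:74]
i=75 'c': node 5→0 ·f

Matches: [[5,0],[21,1],[26,2],[26,3],[32,3],[37,0],[41,3],[46,2],[46,3],[51,3],[55,3],[63,0],[68,2],[68,3],[74,0]]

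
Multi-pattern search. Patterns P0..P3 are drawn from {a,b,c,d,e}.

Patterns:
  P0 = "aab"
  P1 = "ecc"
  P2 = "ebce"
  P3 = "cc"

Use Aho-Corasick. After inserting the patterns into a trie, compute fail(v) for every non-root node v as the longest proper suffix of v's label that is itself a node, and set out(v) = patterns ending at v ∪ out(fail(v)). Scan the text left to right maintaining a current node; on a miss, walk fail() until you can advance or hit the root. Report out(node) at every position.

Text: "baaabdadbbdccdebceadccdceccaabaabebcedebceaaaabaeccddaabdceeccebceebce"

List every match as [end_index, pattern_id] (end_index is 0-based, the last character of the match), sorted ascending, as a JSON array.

Build automaton:
Trie (insert patterns):
  0='ε' goto a→1 c→10 e→4
  1='a' goto a→2
  2='aa' goto b→3
  3='aab' goto ·  [P0 ends]
  4='e' goto b→7 c→5
  5='ec' goto c→6
  6='ecc' goto ·  [P1 ends]
  7='eb' goto c→8
  8='ebc' goto e→9
  9='ebce' goto ·  [P2 ends]
  10='c' goto c→11
  11='cc' goto ·  [P3 ends]

BFS fail/out derivation:
  n1('a'): parent n0 fail=0; on 'a' 0 → fail=0;  out ∅∪∅=∅
  n4('e'): parent n0 fail=0; on 'e' 0 → fail=0;  out ∅∪∅=∅
  n10('c'): parent n0 fail=0; on 'c' 0 → fail=0;  out ∅∪∅=∅
  n2('aa'): parent n1 fail=0; on 'a' 0 → fail=1;  out ∅∪∅=∅
  n5('ec'): parent n4 fail=0; on 'c' 0 → fail=10;  out ∅∪∅=∅
  n7('eb'): parent n4 fail=0; on 'b' 0 → fail=0;  out ∅∪∅=∅
  n11('cc'): parent n10 fail=0; on 'c' 0 → fail=10;  out {3}∪∅={3}
  n3('aab'): parent n2 fail=1; on 'b' 1→0 → fail=0;  out {0}∪∅={0}
  n6('ecc'): parent n5 fail=10; on 'c' 10 → fail=11;  out {1}∪{3}={1,3}
  n8('ebc'): parent n7 fail=0; on 'c' 0 → fail=10;  out ∅∪∅=∅
  n9('ebce'): parent n8 fail=10; on 'e' 10→0 → fail=4;  out {2}∪∅={2}

Scan:
pos 0 'b': at 0
pos 1 'a': at 1
pos 2 'a': at 2
pos 3 'a': at 2 (fail-walked)
pos 4 'b': at 3  emit P0@[2:4]
pos 5 'd': at 0 (fail-walked)
pos 6 'a': at 1
pos 7 'd': at 0 (fail-walked)
pos 8 'b': at 0
pos 9 'b': at 0
pos 10 'd': at 0
pos 11 'c': at 10
pos 12 'c': at 11  emit P3@[11:12]
pos 13 'd': at 0 (fail-walked)
pos 14 'e': at 4
pos 15 'b': at 7
pos 16 'c': at 8
pos 17 'e': at 9  emit P2@[14:17]
pos 18 'a': at 1 (fail-walked)
pos 19 'd': at 0 (fail-walked)
pos 20 'c': at 10
pos 21 'c': at 11  emit P3@[20:21]
pos 22 'd': at 0 (fail-walked)
pos 23 'c': at 10
pos 24 'e': at 4 (fail-walked)
pos 25 'c': at 5
pos 26 'c': at 6  emit P1@[24:26],P3@[25:26]
pos 27 'a': at 1 (fail-walked)
pos 28 'a': at 2
pos 29 'b': at 3  emit P0@[27:29]
pos 30 'a': at 1 (fail-walked)
pos 31 'a': at 2
pos 32 'b': at 3  emit P0@[30:32]
pos 33 'e': at 4 (fail-walked)
pos 34 'b': at 7
pos 35 'c': at 8
pos 36 'e': at 9  emit P2@[33:36]
pos 37 'd': at 0 (fail-walked)
pos 38 'e': at 4
pos 39 'b': at 7
pos 40 'c': at 8
pos 41 'e': at 9  emit P2@[38:41]
pos 42 'a': at 1 (fail-walked)
pos 43 'a': at 2
pos 44 'a': at 2 (fail-walked)
pos 45 'a': at 2 (fail-walked)
pos 46 'b': at 3  emit P0@[44:46]
pos 47 'a': at 1 (fail-walked)
pos 48 'e': at 4 (fail-walked)
pos 49 'c': at 5
pos 50 'c': at 6  emit P1@[48:50],P3@[49:50]
pos 51 'd': at 0 (fail-walked)
pos 52 'd': at 0
pos 53 'a': at 1
pos 54 'a': at 2
pos 55 'b': at 3  emit P0@[53:55]
pos 56 'd': at 0 (fail-walked)
pos 57 'c': at 10
pos 58 'e': at 4 (fail-walked)
pos 59 'e': at 4 (fail-walked)
pos 60 'c': at 5
pos 61 'c': at 6  emit P1@[59:61],P3@[60:61]
pos 62 'e': at 4 (fail-walked)
pos 63 'b': at 7
pos 64 'c': at 8
pos 65 'e': at 9  emit P2@[62:65]
pos 66 'e': at 4 (fail-walked)
pos 67 'b': at 7
pos 68 'c': at 8
pos 69 'e': at 9  emit P2@[66:69]

Result: [[4,0],[12,3],[17,2],[21,3],[26,1],[26,3],[29,0],[32,0],[36,2],[41,2],[46,0],[50,1],[50,3],[55,0],[61,1],[61,3],[65,2],[69,2]]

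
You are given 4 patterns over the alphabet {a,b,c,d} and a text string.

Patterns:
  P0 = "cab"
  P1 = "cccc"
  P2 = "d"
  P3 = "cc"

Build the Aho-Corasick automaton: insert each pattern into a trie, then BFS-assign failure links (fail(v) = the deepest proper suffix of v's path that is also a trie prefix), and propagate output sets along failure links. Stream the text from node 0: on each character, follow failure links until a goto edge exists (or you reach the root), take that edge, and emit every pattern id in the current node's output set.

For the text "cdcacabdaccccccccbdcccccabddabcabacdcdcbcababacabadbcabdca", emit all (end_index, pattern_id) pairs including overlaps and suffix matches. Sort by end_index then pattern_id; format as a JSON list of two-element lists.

Construct AC machine:
Trie (insert patterns):
  0='ε' goto c→1 d→7
  1='c' goto a→2 c→4
  2='ca' goto b→3
  3='cab' goto ·  ←P0
  4='cc' goto c→5  ←P3
  5='ccc' goto c→6
  6='cccc' goto ·  ←P1
  7='d' goto ·  ←P2

Failure links (BFS by depth):
  n1('c'): parent n0 fail=0; on 'c' 0 → fail=0;  out ∅∪∅=∅
  n7('d'): parent n0 fail=0; on 'd' 0 → fail=0;  out {2}∪∅={2}
  n2('ca'): parent n1 fail=0; on 'a' 0 → fail=0;  out ∅∪∅=∅
  n4('cc'): parent n1 fail=0; on 'c' 0 → fail=1;  out {3}∪∅={3}
  n3('cab'): parent n2 fail=0; on 'b' 0 → fail=0;  out {0}∪∅={0}
  n5('ccc'): parent n4 fail=1; on 'c' 1 → fail=4;  out ∅∪{3}={3}
  n6('cccc'): parent n5 fail=4; on 'c' 4 → fail=5;  out {1}∪{3}={1,3}

Scan:
[0] read 'c'  n0⇒n1
[1] read 'd'  n1⇒n7 (via fail)  → match P2@[1:1]
[2] read 'c'  n7⇒n1 (via fail)
[3] read 'a'  n1⇒n2
[4] read 'c'  n2⇒n1 (via fail)
[5] read 'a'  n1⇒n2
[6] read 'b'  n2⇒n3  → match P0@[4:6]
[7] read 'd'  n3⇒n7 (via fail)  → match P2@[7:7]
[8] read 'a'  n7⇒n0 (via fail)
[9] read 'c'  n0⇒n1
[10] read 'c'  n1⇒n4  → match P3@[9:10]
[11] read 'c'  n4⇒n5  → match P3@[10:11]
[12] read 'c'  n5⇒n6  → match P1@[9:12],P3@[11:12]
[13] read 'c'  n6⇒n6 (via fail)  → match P1@[10:13],P3@[12:13]
[14] read 'c'  n6⇒n6 (via fail)  → match P1@[11:14],P3@[13:14]
[15] read 'c'  n6⇒n6 (via fail)  → match P1@[12:15],P3@[14:15]
[16] read 'c'  n6⇒n6 (via fail)  → match P1@[13:16],P3@[15:16]
[17] read 'b'  n6⇒n0 (via fail)
[18] read 'd'  n0⇒n7  → match P2@[18:18]
[19] read 'c'  n7⇒n1 (via fail)
[20] read 'c'  n1⇒n4  → match P3@[19:20]
[21] read 'c'  n4⇒n5  → match P3@[20:21]
[22] read 'c'  n5⇒n6  → match P1@[19:22],P3@[21:22]
[23] read 'c'  n6⇒n6 (via fail)  → match P1@[20:23],P3@[22:23]
[24] read 'a'  n6⇒n2 (via fail)
[25] read 'b'  n2⇒n3  → match P0@[23:25]
[26] read 'd'  n3⇒n7 (via fail)  → match P2@[26:26]
[27] read 'd'  n7⇒n7 (via fail)  → match P2@[27:27]
[28] read 'a'  n7⇒n0 (via fail)
[29] read 'b'  n0⇒n0
[30] read 'c'  n0⇒n1
[31] read 'a'  n1⇒n2
[32] read 'b'  n2⇒n3  → match P0@[30:32]
[33] read 'a'  n3⇒n0 (via fail)
[34] read 'c'  n0⇒n1
[35] read 'd'  n1⇒n7 (via fail)  → match P2@[35:35]
[36] read 'c'  n7⇒n1 (via fail)
[37] read 'd'  n1⇒n7 (via fail)  → match P2@[37:37]
[38] read 'c'  n7⇒n1 (via fail)
[39] read 'b'  n1⇒n0 (via fail)
[40] read 'c'  n0⇒n1
[41] read 'a'  n1⇒n2
[42] read 'b'  n2⇒n3  → match P0@[40:42]
[43] read 'a'  n3⇒n0 (via fail)
[44] read 'b'  n0⇒n0
[45] read 'a'  n0⇒n0
[46] read 'c'  n0⇒n1
[47] read 'a'  n1⇒n2
[48] read 'b'  n2⇒n3  → match P0@[46:48]
[49] read 'a'  n3⇒n0 (via fail)
[50] read 'd'  n0⇒n7  → match P2@[50:50]
[51] read 'b'  n7⇒n0 (via fail)
[52] read 'c'  n0⇒n1
[53] read 'a'  n1⇒n2
[54] read 'b'  n2⇒n3  → match P0@[52:54]
[55] read 'd'  n3⇒n7 (via fail)  → match P2@[55:55]
[56] read 'c'  n7⇒n1 (via fail)
[57] read 'a'  n1⇒n2

All matches (sorted): [[1,2],[6,0],[7,2],[10,3],[11,3],[12,1],[12,3],[13,1],[13,3],[14,1],[14,3],[15,1],[15,3],[16,1],[16,3],[18,2],[20,3],[21,3],[22,1],[22,3],[23,1],[23,3],[25,0],[26,2],[27,2],[32,0],[35,2],[37,2],[42,0],[48,0],[50,2],[54,0],[55,2]]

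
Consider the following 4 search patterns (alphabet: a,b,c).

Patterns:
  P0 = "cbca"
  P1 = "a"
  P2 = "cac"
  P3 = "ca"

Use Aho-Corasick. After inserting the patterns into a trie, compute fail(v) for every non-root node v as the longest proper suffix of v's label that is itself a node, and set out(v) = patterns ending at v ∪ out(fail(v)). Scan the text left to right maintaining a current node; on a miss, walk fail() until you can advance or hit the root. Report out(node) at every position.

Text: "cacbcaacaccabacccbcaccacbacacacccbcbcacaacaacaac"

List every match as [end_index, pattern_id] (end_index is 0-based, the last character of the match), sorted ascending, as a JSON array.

Construct AC machine:
Trie nodes:
  n0 'ε': a→5 c→1
  n1 'c': a→6 b→2
  n2 'cb': c→3
  n3 'cbc': a→4
  n4 'cbca': ·  ←P0
  n5 'a': ·  ←P1
  n6 'ca': c→7  ←P3
  n7 'cac': ·  ←P2

Failure links (BFS by depth):
  fail(1) 'c': from fail(0)=0 chase 'c': 0 ⇒ 0;  out=∅∪out(0)=∅
  fail(5) 'a': from fail(0)=0 chase 'a': 0 ⇒ 0;  out={1}∪out(0)={1}
  fail(2) 'cb': from fail(1)=0 chase 'b': 0 ⇒ 0;  out=∅∪out(0)=∅
  fail(6) 'ca': from fail(1)=0 chase 'a': 0 ⇒ 5;  out={3}∪out(5)={1,3}
  fail(3) 'cbc': from fail(2)=0 chase 'c': 0 ⇒ 1;  out=∅∪out(1)=∅
  fail(7) 'cac': from fail(6)=5 chase 'c': 5→0 ⇒ 1;  out={2}∪out(1)={2}
  fail(4) 'cbca': from fail(3)=1 chase 'a': 1 ⇒ 6;  out={0}∪out(6)={0,1,3}

Text stream:
pos 0 'c': at 1
pos 1 'a': at 6  emit P1@[1:1],P3@[0:1]
pos 2 'c': at 7  emit P2@[0:2]
pos 3 'b': at 2 ·f
pos 4 'c': at 3
pos 5 'a': at 4  emit P0@[2:5],P1@[5:5],P3@[4:5]
pos 6 'a': at 5 ·f  emit P1@[6:6]
pos 7 'c': at 1 ·f
pos 8 'a': at 6  emit P1@[8:8],P3@[7:8]
pos 9 'c': at 7  emit P2@[7:9]
pos 10 'c': at 1 ·f
pos 11 'a': at 6  emit P1@[11:11],P3@[10:11]
pos 12 'b': at 0 ·f
pos 13 'a': at 5  emit P1@[13:13]
pos 14 'c': at 1 ·f
pos 15 'c': at 1 ·f
pos 16 'c': at 1 ·f
pos 17 'b': at 2
pos 18 'c': at 3
pos 19 'a': at 4  emit P0@[16:19],P1@[19:19],P3@[18:19]
pos 20 'c': at 7 ·f  emit P2@[18:20]
pos 21 'c': at 1 ·f
pos 22 'a': at 6  emit P1@[22:22],P3@[21:22]
pos 23 'c': at 7  emit P2@[21:23]
pos 24 'b': at 2 ·f
pos 25 'a': at 5 ·f  emit P1@[25:25]
pos 26 'c': at 1 ·f
pos 27 'a': at 6  emit P1@[27:27],P3@[26:27]
pos 28 'c': at 7  emit P2@[26:28]
pos 29 'a': at 6 ·f  emit P1@[29:29],P3@[28:29]
pos 30 'c': at 7  emit P2@[28:30]
pos 31 'c': at 1 ·f
pos 32 'c': at 1 ·f
pos 33 'b': at 2
pos 34 'c': at 3
pos 35 'b': at 2 ·f
pos 36 'c': at 3
pos 37 'a': at 4  emit P0@[34:37],P1@[37:37],P3@[36:37]
pos 38 'c': at 7 ·f  emit P2@[36:38]
pos 39 'a': at 6 ·f  emit P1@[39:39],P3@[38:39]
pos 40 'a': at 5 ·f  emit P1@[40:40]
pos 41 'c': at 1 ·f
pos 42 'a': at 6  emit P1@[42:42],P3@[41:42]
pos 43 'a': at 5 ·f  emit P1@[43:43]
pos 44 'c': at 1 ·f
pos 45 'a': at 6  emit P1@[45:45],P3@[44:45]
pos 46 'a': at 5 ·f  emit P1@[46:46]
pos 47 'c': at 1 ·f

All matches (sorted): [[1,1],[1,3],[2,2],[5,0],[5,1],[5,3],[6,1],[8,1],[8,3],[9,2],[11,1],[11,3],[13,1],[19,0],[19,1],[19,3],[20,2],[22,1],[22,3],[23,2],[25,1],[27,1],[27,3],[28,2],[29,1],[29,3],[30,2],[37,0],[37,1],[37,3],[38,2],[39,1],[39,3],[40,1],[42,1],[42,3],[43,1],[45,1],[45,3],[46,1]]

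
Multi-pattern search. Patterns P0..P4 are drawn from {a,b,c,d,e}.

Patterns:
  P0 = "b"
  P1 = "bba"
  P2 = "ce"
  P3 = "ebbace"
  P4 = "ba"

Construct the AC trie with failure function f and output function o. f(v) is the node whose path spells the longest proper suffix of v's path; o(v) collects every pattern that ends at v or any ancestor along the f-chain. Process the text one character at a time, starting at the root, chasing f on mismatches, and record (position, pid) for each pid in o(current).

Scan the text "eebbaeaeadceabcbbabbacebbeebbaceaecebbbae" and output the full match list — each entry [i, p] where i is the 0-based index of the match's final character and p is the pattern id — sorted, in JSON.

Build:
Trie (insert patterns):
  n0 'ε': b→1 c→4 e→6
  n1 'b': a→12 b→2  [P0 ends]
  n2 'bb': a→3
  n3 'bba': ·  [P1 ends]
  n4 'c': e→5
  n5 'ce': ·  [P2 ends]
  n6 'e': b→7
  n7 'eb': b→8
  n8 'ebb': a→9
  n9 'ebba': c→10
  n10 'ebbac': e→11
  n11 'ebbace': ·  [P3 ends]
  n12 'ba': ·  [P4 ends]

Failure links (BFS by depth):
  fail(1) 'b': from fail(0)=0 chase 'b': 0 ⇒ 0;  out={0}∪out(0)={0}
  fail(4) 'c': from fail(0)=0 chase 'c': 0 ⇒ 0;  out=∅∪out(0)=∅
  fail(6) 'e': from fail(0)=0 chase 'e': 0 ⇒ 0;  out=∅∪out(0)=∅
  fail(2) 'bb': from fail(1)=0 chase 'b': 0 ⇒ 1;  out=∅∪out(1)={0}
  fail(5) 'ce': from fail(4)=0 chase 'e': 0 ⇒ 6;  out={2}∪out(6)={2}
  fail(7) 'eb': from fail(6)=0 chase 'b': 0 ⇒ 1;  out=∅∪out(1)={0}
  fail(12) 'ba': from fail(1)=0 chase 'a': 0 ⇒ 0;  out={4}∪out(0)={4}
  fail(3) 'bba': from fail(2)=1 chase 'a': 1 ⇒ 12;  out={1}∪out(12)={1,4}
  fail(8) 'ebb': from fail(7)=1 chase 'b': 1 ⇒ 2;  out=∅∪out(2)={0}
  fail(9) 'ebba': from fail(8)=2 chase 'a': 2 ⇒ 3;  out=∅∪out(3)={1,4}
  fail(10) 'ebbac': from fail(9)=3 chase 'c': 3→12→0 ⇒ 4;  out=∅∪out(4)=∅
  fail(11) 'ebbace': from fail(10)=4 chase 'e': 4 ⇒ 5;  out={3}∪out(5)={2,3}

Text stream:
pos 0 'e': at 6
pos 1 'e': at 6 (fail-walked)
pos 2 'b': at 7  → match P0@[2:2]
pos 3 'b': at 8  → match P0@[3:3]
pos 4 'a': at 9  → match P1@[2:4],P4@[3:4]
pos 5 'e': at 6 (fail-walked)
pos 6 'a': at 0 (fail-walked)
pos 7 'e': at 6
pos 8 'a': at 0 (fail-walked)
pos 9 'd': at 0
pos 10 'c': at 4
pos 11 'e': at 5  → match P2@[10:11]
pos 12 'a': at 0 (fail-walked)
pos 13 'b': at 1  → match P0@[13:13]
pos 14 'c': at 4 (fail-walked)
pos 15 'b': at 1 (fail-walked)  → match P0@[15:15]
pos 16 'b': at 2  → match P0@[16:16]
pos 17 'a': at 3  → match P1@[15:17],P4@[16:17]
pos 18 'b': at 1 (fail-walked)  → match P0@[18:18]
pos 19 'b': at 2  → match P0@[19:19]
pos 20 'a': at 3  → match P1@[18:20],P4@[19:20]
pos 21 'c': at 4 (fail-walked)
pos 22 'e': at 5  → match P2@[21:22]
pos 23 'b': at 7 (fail-walked)  → match P0@[23:23]
pos 24 'b': at 8  → match P0@[24:24]
pos 25 'e': at 6 (fail-walked)
pos 26 'e': at 6 (fail-walked)
pos 27 'b': at 7  → match P0@[27:27]
pos 28 'b': at 8  → match P0@[28:28]
pos 29 'a': at 9  → match P1@[27:29],P4@[28:29]
pos 30 'c': at 10
pos 31 'e': at 11  → match P2@[30:31],P3@[26:31]
pos 32 'a': at 0 (fail-walked)
pos 33 'e': at 6
pos 34 'c': at 4 (fail-walked)
pos 35 'e': at 5  → match P2@[34:35]
pos 36 'b': at 7 (fail-walked)  → match P0@[36:36]
pos 37 'b': at 8  → match P0@[37:37]
pos 38 'b': at 2 (fail-walked)  → match P0@[38:38]
pos 39 'a': at 3  → match P1@[37:39],P4@[38:39]
pos 40 'e': at 6 (fail-walked)

Matches: [[2,0],[3,0],[4,1],[4,4],[11,2],[13,0],[15,0],[16,0],[17,1],[17,4],[18,0],[19,0],[20,1],[20,4],[22,2],[23,0],[24,0],[27,0],[28,0],[29,1],[29,4],[31,2],[31,3],[35,2],[36,0],[37,0],[38,0],[39,1],[39,4]]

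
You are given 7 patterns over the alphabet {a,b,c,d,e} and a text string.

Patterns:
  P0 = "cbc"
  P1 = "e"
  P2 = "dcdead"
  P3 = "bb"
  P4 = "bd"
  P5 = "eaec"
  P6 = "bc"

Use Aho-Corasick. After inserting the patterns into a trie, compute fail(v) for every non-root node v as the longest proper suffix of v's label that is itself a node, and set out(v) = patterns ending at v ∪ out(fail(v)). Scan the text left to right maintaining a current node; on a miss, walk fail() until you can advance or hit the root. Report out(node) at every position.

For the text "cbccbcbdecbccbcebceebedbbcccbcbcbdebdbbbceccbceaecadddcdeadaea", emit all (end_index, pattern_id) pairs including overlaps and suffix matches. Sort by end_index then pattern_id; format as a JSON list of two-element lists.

Build:
Trie nodes:
  0='ε' goto b→11 c→1 d→5 e→4
  1='c' goto b→2
  2='cb' goto c→3
  3='cbc' goto ·  ←P0
  4='e' goto a→14  ←P1
  5='d' goto c→6
  6='dc' goto d→7
  7='dcd' goto e→8
  8='dcde' goto a→9
  9='dcdea' goto d→10
  10='dcdead' goto ·  ←P2
  11='b' goto b→12 c→17 d→13
  12='bb' goto ·  ←P3
  13='bd' goto ·  ←P4
  14='ea' goto e→15
  15='eae' goto c→16
  16='eaec' goto ·  ←P5
  17='bc' goto ·  ←P6

BFS fail/out derivation:
  n1('c'): parent n0 fail=0; on 'c' 0 → fail=0;  out ∅∪∅=∅
  n4('e'): parent n0 fail=0; on 'e' 0 → fail=0;  out {1}∪∅={1}
  n5('d'): parent n0 fail=0; on 'd' 0 → fail=0;  out ∅∪∅=∅
  n11('b'): parent n0 fail=0; on 'b' 0 → fail=0;  out ∅∪∅=∅
  n2('cb'): parent n1 fail=0; on 'b' 0 → fail=11;  out ∅∪∅=∅
  n6('dc'): parent n5 fail=0; on 'c' 0 → fail=1;  out ∅∪∅=∅
  n12('bb'): parent n11 fail=0; on 'b' 0 → fail=11;  out {3}∪∅={3}
  n13('bd'): parent n11 fail=0; on 'd' 0 → fail=5;  out {4}∪∅={4}
  n14('ea'): parent n4 fail=0; on 'a' 0 → fail=0;  out ∅∪∅=∅
  n17('bc'): parent n11 fail=0; on 'c' 0 → fail=1;  out {6}∪∅={6}
  n3('cbc'): parent n2 fail=11; on 'c' 11 → fail=17;  out {0}∪{6}={0,6}
  n7('dcd'): parent n6 fail=1; on 'd' 1→0 → fail=5;  out ∅∪∅=∅
  n15('eae'): parent n14 fail=0; on 'e' 0 → fail=4;  out ∅∪{1}={1}
  n8('dcde'): parent n7 fail=5; on 'e' 5→0 → fail=4;  out ∅∪{1}={1}
  n16('eaec'): parent n15 fail=4; on 'c' 4→0 → fail=1;  out {5}∪∅={5}
  n9('dcdea'): parent n8 fail=4; on 'a' 4 → fail=14;  out ∅∪∅=∅
  n10('dcdead'): parent n9 fail=14; on 'd' 14→0 → fail=5;  out {2}∪∅={2}

Text stream:
pos 0 'c': at 1
pos 1 'b': at 2
pos 2 'c': at 3  emit P0@[0:2],P6@[1:2]
pos 3 'c': at 1 (via fail)
pos 4 'b': at 2
pos 5 'c': at 3  emit P0@[3:5],P6@[4:5]
pos 6 'b': at 2 (via fail)
pos 7 'd': at 13 (via fail)  emit P4@[6:7]
pos 8 'e': at 4 (via fail)  emit P1@[8:8]
pos 9 'c': at 1 (via fail)
pos 10 'b': at 2
pos 11 'c': at 3  emit P0@[9:11],P6@[10:11]
pos 12 'c': at 1 (via fail)
pos 13 'b': at 2
pos 14 'c': at 3  emit P0@[12:14],P6@[13:14]
pos 15 'e': at 4 (via fail)  emit P1@[15:15]
pos 16 'b': at 11 (via fail)
pos 17 'c': at 17  emit P6@[16:17]
pos 18 'e': at 4 (via fail)  emit P1@[18:18]
pos 19 'e': at 4 (via fail)  emit P1@[19:19]
pos 20 'b': at 11 (via fail)
pos 21 'e': at 4 (via fail)  emit P1@[21:21]
pos 22 'd': at 5 (via fail)
pos 23 'b': at 11 (via fail)
pos 24 'b': at 12  emit P3@[23:24]
pos 25 'c': at 17 (via fail)  emit P6@[24:25]
pos 26 'c': at 1 (via fail)
pos 27 'c': at 1 (via fail)
pos 28 'b': at 2
pos 29 'c': at 3  emit P0@[27:29],P6@[28:29]
pos 30 'b': at 2 (via fail)
pos 31 'c': at 3  emit P0@[29:31],P6@[30:31]
pos 32 'b': at 2 (via fail)
pos 33 'd': at 13 (via fail)  emit P4@[32:33]
pos 34 'e': at 4 (via fail)  emit P1@[34:34]
pos 35 'b': at 11 (via fail)
pos 36 'd': at 13  emit P4@[35:36]
pos 37 'b': at 11 (via fail)
pos 38 'b': at 12  emit P3@[37:38]
pos 39 'b': at 12 (via fail)  emit P3@[38:39]
pos 40 'c': at 17 (via fail)  emit P6@[39:40]
pos 41 'e': at 4 (via fail)  emit P1@[41:41]
pos 42 'c': at 1 (via fail)
pos 43 'c': at 1 (via fail)
pos 44 'b': at 2
pos 45 'c': at 3  emit P0@[43:45],P6@[44:45]
pos 46 'e': at 4 (via fail)  emit P1@[46:46]
pos 47 'a': at 14
pos 48 'e': at 15  emit P1@[48:48]
pos 49 'c': at 16  emit P5@[46:49]
pos 50 'a': at 0 (via fail)
pos 51 'd': at 5
pos 52 'd': at 5 (via fail)
pos 53 'd': at 5 (via fail)
pos 54 'c': at 6
pos 55 'd': at 7
pos 56 'e': at 8  emit P1@[56:56]
pos 57 'a': at 9
pos 58 'd': at 10  emit P2@[53:58]
pos 59 'a': at 0 (via fail)
pos 60 'e': at 4  emit P1@[60:60]
pos 61 'a': at 14

Matches: [[2,0],[2,6],[5,0],[5,6],[7,4],[8,1],[11,0],[11,6],[14,0],[14,6],[15,1],[17,6],[18,1],[19,1],[21,1],[24,3],[25,6],[29,0],[29,6],[31,0],[31,6],[33,4],[34,1],[36,4],[38,3],[39,3],[40,6],[41,1],[45,0],[45,6],[46,1],[48,1],[49,5],[56,1],[58,2],[60,1]]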